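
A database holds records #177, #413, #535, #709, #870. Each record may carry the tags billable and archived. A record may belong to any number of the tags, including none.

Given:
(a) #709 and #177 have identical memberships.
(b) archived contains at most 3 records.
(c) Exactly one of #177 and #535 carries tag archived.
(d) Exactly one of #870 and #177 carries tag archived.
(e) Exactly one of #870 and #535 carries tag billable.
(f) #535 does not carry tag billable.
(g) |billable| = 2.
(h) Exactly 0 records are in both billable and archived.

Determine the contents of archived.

archived = {#177, #709}

From (f): #535 ∉ billable.
(e) (exactly one): #870 ∈ billable.
Suppose #177 ∉ archived: no assignment then satisfies all the clues, so #177 ∈ archived.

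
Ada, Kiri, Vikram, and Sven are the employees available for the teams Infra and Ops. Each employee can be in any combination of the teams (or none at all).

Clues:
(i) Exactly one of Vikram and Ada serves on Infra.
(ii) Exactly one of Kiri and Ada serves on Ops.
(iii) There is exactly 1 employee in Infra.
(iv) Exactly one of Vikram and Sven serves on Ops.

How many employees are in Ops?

2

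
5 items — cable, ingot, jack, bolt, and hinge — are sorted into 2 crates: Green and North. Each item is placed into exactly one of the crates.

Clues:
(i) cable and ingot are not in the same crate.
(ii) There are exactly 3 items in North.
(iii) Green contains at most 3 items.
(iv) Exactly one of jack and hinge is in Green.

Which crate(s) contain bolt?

bolt: North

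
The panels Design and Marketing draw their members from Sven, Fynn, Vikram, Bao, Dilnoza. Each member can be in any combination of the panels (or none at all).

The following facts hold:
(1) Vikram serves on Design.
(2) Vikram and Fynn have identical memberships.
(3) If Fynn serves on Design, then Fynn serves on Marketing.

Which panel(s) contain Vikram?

From (1): Vikram ∈ Design.
(2): Fynn matches Vikram: Fynn ∈ Design.
(3): Fynn ∈ Marketing.
(2): Vikram matches Fynn: Vikram ∈ Marketing.

Vikram: Design, Marketing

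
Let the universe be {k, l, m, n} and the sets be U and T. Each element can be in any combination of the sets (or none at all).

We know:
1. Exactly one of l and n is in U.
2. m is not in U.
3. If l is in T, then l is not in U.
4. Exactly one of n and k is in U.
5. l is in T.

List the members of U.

From (2): m ∉ U.
From (5): l ∈ T.
(3): l ∉ U.
(1) (exactly one): n ∈ U.
(4) (exactly one): k ∉ U.

U = {n}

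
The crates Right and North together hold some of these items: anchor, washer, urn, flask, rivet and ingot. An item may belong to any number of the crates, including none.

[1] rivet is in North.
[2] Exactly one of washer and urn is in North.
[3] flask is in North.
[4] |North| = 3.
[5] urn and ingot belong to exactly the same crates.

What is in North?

North = {flask, rivet, washer}

From (1): rivet ∈ North.
From (3): flask ∈ North.
Suppose anchor ∈ North: no assignment then satisfies all the clues, so anchor ∉ North.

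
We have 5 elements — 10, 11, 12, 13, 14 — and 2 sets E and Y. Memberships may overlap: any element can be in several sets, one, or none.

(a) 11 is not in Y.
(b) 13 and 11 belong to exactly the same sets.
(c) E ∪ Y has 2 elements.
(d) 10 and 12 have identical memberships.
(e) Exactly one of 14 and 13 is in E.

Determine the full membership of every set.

E = {11, 13}; Y = {}

From (a): 11 ∉ Y.
(b): 13 matches 11: 13 ∉ Y.
Suppose 10 ∈ E: no assignment then satisfies all the clues, so 10 ∉ E.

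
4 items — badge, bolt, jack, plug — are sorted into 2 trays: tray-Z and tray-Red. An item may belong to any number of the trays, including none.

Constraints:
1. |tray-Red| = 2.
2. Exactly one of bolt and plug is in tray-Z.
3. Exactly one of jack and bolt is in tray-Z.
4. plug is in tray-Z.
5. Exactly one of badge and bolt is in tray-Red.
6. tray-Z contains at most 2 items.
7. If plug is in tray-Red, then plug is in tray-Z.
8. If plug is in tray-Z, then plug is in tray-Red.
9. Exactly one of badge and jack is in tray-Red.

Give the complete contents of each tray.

tray-Z = {jack, plug}; tray-Red = {badge, plug}

From (4): plug ∈ tray-Z.
(2) (exactly one): bolt ∉ tray-Z.
(3) (exactly one): jack ∈ tray-Z.
(6): tray-Z already has 2, so the rest are out.
(8): plug ∈ tray-Red.
Suppose badge ∉ tray-Red: no assignment then satisfies all the clues, so badge ∈ tray-Red.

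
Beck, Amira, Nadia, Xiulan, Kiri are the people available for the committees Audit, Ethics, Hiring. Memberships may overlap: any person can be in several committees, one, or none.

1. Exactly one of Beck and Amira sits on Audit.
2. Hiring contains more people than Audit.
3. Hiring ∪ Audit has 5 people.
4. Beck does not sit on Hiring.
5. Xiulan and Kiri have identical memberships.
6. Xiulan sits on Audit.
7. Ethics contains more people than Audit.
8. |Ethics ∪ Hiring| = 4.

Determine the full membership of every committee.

From (4): Beck ∉ Hiring.
From (6): Xiulan ∈ Audit.
(5): Kiri matches Xiulan: Kiri ∈ Audit.
Suppose Beck ∉ Audit: no assignment then satisfies all the clues, so Beck ∈ Audit.

Audit = {Beck, Kiri, Xiulan}; Ethics = {Amira, Kiri, Nadia, Xiulan}; Hiring = {Amira, Kiri, Nadia, Xiulan}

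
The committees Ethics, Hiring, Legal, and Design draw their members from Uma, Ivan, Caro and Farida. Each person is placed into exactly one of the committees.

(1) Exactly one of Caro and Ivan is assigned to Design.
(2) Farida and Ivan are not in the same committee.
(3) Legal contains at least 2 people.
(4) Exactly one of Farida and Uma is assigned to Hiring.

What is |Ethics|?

0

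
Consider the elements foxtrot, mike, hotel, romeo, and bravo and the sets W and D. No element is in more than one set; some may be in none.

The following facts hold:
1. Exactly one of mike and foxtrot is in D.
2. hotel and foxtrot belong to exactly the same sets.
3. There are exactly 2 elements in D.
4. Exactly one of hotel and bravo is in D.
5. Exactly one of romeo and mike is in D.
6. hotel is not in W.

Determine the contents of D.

D = {bravo, mike}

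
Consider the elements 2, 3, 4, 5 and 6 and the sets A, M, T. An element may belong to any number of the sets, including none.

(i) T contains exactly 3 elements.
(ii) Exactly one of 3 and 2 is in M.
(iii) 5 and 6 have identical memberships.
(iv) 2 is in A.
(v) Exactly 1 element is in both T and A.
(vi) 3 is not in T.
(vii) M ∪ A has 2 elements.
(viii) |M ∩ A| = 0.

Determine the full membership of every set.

A = {2}; M = {3}; T = {2, 5, 6}

From (iv): 2 ∈ A.
From (vi): 3 ∉ T.
Suppose 2 ∈ M: no assignment then satisfies all the clues, so 2 ∉ M.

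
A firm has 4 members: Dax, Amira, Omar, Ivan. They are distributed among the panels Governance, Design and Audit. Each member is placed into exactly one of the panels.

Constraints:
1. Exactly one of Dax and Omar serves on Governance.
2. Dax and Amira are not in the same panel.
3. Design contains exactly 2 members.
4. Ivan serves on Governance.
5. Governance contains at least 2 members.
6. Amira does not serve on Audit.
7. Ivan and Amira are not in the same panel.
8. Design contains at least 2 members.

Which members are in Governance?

Governance = {Dax, Ivan}

From (4): Ivan ∈ Governance.
From (6): Amira ∉ Audit.
(7): Amira ∉ Governance.
Only one panel left: Amira ∈ Design.
(2): Dax ∉ Design.
(3): only 2 candidates remain for Design, so all are in.
(5): only 2 candidates remain for Governance, so all are in.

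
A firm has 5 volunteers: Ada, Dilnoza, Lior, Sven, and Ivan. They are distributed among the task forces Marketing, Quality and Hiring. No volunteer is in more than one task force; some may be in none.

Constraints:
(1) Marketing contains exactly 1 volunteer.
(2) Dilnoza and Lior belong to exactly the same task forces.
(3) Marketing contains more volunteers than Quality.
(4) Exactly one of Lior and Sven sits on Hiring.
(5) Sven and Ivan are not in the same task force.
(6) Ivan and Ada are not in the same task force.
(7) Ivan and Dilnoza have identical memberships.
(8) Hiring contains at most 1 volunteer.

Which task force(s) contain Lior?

Lior: none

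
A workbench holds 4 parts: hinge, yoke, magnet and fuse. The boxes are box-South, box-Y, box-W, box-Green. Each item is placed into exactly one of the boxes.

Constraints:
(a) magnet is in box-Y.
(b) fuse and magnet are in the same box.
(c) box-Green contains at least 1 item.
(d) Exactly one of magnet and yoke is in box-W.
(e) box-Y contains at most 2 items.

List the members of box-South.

From (a): magnet ∈ box-Y.
(b): fuse matches magnet: fuse ∉ box-South.
(b): fuse matches magnet: fuse ∈ box-Y.
(d) (exactly one): yoke ∈ box-W.
(e): box-Y already has 2, so the rest are out.
(c): only 1 candidates remain for box-Green, so all are in.

box-South = {}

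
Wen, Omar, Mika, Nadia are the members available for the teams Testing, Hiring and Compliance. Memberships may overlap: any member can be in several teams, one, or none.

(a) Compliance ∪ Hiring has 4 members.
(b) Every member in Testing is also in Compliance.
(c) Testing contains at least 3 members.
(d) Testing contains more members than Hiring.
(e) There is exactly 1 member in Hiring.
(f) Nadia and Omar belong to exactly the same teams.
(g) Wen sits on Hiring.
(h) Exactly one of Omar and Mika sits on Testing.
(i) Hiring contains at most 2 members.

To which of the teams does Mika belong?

Mika: Compliance

From (g): Wen ∈ Hiring.
(e): Hiring already has 1, so the rest are out.
Suppose Mika ∈ Testing: no assignment then satisfies all the clues, so Mika ∉ Testing.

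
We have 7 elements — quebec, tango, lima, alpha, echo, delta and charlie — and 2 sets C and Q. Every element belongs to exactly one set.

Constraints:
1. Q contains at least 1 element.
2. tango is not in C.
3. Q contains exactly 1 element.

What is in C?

From (2): tango ∉ C.
Only one set left: tango ∈ Q.
(3): Q already has 1, so the rest are out.
Only one set left: quebec ∈ C.
Only one set left: lima ∈ C.
Only one set left: alpha ∈ C.
Only one set left: echo ∈ C.
Only one set left: delta ∈ C.
Only one set left: charlie ∈ C.

C = {alpha, charlie, delta, echo, lima, quebec}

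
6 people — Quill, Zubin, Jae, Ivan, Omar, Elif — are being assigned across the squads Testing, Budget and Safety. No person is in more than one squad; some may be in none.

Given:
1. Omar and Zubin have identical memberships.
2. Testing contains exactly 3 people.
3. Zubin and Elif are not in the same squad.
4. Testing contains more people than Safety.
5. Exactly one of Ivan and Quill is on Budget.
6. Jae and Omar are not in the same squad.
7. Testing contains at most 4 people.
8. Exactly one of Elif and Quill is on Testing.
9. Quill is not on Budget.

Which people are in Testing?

Testing = {Omar, Quill, Zubin}

From (9): Quill ∉ Budget.
(5) (exactly one): Ivan ∈ Budget.
Suppose Quill ∉ Testing: no assignment then satisfies all the clues, so Quill ∈ Testing.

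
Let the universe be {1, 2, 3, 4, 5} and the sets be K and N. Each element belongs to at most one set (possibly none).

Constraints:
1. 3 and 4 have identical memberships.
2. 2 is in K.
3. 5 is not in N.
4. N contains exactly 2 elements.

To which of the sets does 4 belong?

From (2): 2 ∈ K.
From (3): 5 ∉ N.
Suppose 4 ∈ K: no assignment then satisfies all the clues, so 4 ∉ K.

4: N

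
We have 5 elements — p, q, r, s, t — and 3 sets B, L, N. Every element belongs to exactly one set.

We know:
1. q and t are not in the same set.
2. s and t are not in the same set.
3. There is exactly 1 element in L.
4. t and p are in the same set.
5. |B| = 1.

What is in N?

N = {p, r, t}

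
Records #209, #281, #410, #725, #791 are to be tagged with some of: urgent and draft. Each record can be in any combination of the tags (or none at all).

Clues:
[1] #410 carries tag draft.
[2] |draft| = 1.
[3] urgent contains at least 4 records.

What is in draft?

draft = {#410}

From (1): #410 ∈ draft.
(2): draft already has 1, so the rest are out.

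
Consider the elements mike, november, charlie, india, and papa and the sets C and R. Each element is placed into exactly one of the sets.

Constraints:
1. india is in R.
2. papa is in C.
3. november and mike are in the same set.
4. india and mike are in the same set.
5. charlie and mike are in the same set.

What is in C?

C = {papa}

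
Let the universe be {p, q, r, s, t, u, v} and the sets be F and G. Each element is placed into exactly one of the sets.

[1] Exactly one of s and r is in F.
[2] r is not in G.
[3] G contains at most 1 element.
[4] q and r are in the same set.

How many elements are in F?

6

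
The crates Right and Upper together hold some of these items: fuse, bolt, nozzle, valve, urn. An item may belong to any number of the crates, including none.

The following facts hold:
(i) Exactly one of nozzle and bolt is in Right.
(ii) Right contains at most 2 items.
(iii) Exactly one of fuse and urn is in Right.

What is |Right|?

2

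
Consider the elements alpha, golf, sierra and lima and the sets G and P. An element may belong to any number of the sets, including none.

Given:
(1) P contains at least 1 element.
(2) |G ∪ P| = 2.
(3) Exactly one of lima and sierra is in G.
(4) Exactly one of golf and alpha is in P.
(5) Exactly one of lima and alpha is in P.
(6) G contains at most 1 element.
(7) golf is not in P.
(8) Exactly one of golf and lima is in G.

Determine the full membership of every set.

G = {lima}; P = {alpha}

From (7): golf ∉ P.
(4) (exactly one): alpha ∈ P.
(5) (exactly one): lima ∉ P.
Suppose alpha ∈ G: no assignment then satisfies all the clues, so alpha ∉ G.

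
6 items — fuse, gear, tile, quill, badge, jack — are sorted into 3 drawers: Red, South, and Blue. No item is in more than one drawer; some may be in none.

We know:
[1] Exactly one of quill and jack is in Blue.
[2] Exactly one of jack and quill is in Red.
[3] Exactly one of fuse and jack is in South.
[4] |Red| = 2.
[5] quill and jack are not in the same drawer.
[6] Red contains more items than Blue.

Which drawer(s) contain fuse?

fuse: South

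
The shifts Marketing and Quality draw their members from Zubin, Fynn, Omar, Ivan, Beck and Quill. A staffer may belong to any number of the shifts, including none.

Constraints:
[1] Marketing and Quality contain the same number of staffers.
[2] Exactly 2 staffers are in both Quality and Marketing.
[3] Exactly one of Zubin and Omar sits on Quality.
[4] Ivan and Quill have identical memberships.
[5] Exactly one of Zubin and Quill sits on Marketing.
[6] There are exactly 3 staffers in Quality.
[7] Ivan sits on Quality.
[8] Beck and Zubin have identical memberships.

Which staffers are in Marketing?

Marketing = {Fynn, Ivan, Quill}

From (7): Ivan ∈ Quality.
(4): Quill matches Ivan: Quill ∈ Quality.
Suppose Zubin ∈ Marketing: no assignment then satisfies all the clues, so Zubin ∉ Marketing.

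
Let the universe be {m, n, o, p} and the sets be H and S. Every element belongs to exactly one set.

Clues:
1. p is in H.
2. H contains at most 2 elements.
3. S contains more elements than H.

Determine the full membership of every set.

H = {p}; S = {m, n, o}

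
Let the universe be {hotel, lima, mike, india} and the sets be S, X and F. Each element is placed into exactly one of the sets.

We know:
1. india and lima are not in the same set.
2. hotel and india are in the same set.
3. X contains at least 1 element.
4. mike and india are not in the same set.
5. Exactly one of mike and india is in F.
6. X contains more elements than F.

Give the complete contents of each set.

S = {lima}; X = {hotel, india}; F = {mike}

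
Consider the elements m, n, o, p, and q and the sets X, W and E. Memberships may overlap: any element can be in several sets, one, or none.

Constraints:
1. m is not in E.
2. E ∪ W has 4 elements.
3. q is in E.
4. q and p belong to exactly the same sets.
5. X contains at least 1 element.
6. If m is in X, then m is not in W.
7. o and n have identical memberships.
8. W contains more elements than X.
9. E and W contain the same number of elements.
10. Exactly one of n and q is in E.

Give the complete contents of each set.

X = {m}; W = {n, o}; E = {p, q}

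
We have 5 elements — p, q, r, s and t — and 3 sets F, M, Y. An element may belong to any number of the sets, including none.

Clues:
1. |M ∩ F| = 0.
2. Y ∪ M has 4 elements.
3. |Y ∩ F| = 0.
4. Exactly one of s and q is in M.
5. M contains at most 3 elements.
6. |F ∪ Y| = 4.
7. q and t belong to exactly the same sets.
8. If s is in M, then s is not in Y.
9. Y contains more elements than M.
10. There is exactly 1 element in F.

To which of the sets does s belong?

s: M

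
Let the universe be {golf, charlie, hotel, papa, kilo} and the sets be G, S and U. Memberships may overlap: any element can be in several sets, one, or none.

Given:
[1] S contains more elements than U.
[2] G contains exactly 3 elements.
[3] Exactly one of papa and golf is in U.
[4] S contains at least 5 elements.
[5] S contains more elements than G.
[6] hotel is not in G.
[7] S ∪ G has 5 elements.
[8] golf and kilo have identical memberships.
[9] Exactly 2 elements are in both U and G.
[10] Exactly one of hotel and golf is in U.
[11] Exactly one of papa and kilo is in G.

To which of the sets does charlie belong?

charlie: G, S

From (6): hotel ∉ G.
(4): only 5 candidates remain for S, so all are in.
Suppose charlie ∉ G: no assignment then satisfies all the clues, so charlie ∈ G.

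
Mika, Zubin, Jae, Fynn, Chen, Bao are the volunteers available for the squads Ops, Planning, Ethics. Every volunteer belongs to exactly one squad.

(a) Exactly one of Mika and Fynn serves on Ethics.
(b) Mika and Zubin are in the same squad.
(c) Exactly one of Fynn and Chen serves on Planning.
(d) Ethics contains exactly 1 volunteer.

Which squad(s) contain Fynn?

Fynn: Ethics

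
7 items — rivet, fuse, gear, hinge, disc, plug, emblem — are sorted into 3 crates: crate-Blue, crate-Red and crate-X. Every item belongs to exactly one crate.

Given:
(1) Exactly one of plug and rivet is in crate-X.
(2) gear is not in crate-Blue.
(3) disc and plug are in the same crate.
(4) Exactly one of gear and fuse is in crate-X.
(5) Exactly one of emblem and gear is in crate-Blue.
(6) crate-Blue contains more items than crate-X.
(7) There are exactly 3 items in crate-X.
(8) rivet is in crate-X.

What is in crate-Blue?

crate-Blue = {disc, emblem, fuse, plug}

From (2): gear ∉ crate-Blue.
From (8): rivet ∈ crate-X.
(1) (exactly one): plug ∉ crate-X.
(3): disc matches plug: disc ∉ crate-X.
(5) (exactly one): emblem ∈ crate-Blue.
Suppose fuse ∉ crate-Blue: no assignment then satisfies all the clues, so fuse ∈ crate-Blue.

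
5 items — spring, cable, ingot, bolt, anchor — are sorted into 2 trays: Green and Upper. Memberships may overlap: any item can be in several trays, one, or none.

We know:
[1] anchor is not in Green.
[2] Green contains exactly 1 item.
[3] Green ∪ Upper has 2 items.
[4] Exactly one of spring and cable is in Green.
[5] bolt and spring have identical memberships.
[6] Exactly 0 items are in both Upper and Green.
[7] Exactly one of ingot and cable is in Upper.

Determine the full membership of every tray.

Green = {cable}; Upper = {ingot}

From (1): anchor ∉ Green.
Suppose spring ∈ Green: no assignment then satisfies all the clues, so spring ∉ Green.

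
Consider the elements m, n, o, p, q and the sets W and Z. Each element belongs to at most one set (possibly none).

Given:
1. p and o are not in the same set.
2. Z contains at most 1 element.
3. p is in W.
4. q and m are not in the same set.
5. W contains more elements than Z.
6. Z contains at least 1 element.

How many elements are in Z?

1

From (3): p ∈ W.
(1): o ∉ W.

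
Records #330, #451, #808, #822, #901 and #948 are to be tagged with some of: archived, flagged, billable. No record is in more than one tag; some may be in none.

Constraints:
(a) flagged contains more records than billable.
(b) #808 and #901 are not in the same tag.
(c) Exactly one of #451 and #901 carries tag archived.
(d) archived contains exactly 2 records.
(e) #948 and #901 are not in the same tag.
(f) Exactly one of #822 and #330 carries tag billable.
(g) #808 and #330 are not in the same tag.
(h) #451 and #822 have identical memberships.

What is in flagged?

flagged = {#808, #948}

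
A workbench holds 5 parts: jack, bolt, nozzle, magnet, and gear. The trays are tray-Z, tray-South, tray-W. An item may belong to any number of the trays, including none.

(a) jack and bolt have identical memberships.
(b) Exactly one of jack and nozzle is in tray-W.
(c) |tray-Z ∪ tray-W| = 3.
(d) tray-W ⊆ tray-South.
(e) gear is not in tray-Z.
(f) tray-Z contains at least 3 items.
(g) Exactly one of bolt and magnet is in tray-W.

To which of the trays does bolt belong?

bolt: tray-South, tray-W, tray-Z

From (e): gear ∉ tray-Z.
Suppose bolt ∉ tray-Z: no assignment then satisfies all the clues, so bolt ∈ tray-Z.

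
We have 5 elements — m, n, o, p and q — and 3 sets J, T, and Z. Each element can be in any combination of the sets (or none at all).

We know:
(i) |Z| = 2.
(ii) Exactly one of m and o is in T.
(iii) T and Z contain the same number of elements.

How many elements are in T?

2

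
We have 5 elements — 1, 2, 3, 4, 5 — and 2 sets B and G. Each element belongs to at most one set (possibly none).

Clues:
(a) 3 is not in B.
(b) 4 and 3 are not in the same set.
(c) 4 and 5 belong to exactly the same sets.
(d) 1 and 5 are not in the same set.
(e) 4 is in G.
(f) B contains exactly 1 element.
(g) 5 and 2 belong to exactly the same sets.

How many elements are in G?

3

From (a): 3 ∉ B.
From (e): 4 ∈ G.
(b): 3 ∉ G.
(c): 5 matches 4: 5 ∉ B.
(c): 5 matches 4: 5 ∈ G.
(d): 1 ∉ G.
(g): 2 matches 5: 2 ∉ B.
(g): 2 matches 5: 2 ∈ G.
(f): only 1 candidates remain for B, so all are in.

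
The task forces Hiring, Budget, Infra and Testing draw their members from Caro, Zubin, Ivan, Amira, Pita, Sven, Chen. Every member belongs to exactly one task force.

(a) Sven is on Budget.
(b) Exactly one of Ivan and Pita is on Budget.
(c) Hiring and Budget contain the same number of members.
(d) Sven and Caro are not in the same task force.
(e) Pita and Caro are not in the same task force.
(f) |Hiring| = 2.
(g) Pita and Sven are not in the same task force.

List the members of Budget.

Budget = {Ivan, Sven}

From (a): Sven ∈ Budget.
(d): Caro ∉ Budget.
(g): Pita ∉ Budget.
(b) (exactly one): Ivan ∈ Budget.
Suppose Zubin ∈ Budget: no assignment then satisfies all the clues, so Zubin ∉ Budget.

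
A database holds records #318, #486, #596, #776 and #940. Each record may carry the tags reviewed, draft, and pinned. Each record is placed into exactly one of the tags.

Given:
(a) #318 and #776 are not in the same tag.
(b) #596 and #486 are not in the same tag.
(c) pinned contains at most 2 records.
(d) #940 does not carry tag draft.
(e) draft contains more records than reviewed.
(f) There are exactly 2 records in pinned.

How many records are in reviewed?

1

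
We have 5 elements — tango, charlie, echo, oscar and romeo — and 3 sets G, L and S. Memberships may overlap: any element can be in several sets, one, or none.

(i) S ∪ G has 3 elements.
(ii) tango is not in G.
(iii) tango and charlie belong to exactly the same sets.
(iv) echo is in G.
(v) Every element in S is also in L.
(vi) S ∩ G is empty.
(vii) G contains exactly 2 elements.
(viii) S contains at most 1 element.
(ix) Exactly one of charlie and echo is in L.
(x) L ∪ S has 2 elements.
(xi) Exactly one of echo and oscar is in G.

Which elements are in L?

L = {echo, oscar}

From (ii): tango ∉ G.
From (iv): echo ∈ G.
(iii): charlie matches tango: charlie ∉ G.
(vi) (disjoint): echo ∉ S.
(xi) (exactly one): oscar ∉ G.
(vii): only 2 candidates remain for G, so all are in.
(vi) (disjoint): romeo ∉ S.
Suppose tango ∈ L: no assignment then satisfies all the clues, so tango ∉ L.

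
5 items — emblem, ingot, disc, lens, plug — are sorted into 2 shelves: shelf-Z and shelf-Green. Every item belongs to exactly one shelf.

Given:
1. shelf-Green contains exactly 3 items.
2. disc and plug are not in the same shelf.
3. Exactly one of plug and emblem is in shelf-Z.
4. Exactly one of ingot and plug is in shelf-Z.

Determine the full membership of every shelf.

shelf-Z = {lens, plug}; shelf-Green = {disc, emblem, ingot}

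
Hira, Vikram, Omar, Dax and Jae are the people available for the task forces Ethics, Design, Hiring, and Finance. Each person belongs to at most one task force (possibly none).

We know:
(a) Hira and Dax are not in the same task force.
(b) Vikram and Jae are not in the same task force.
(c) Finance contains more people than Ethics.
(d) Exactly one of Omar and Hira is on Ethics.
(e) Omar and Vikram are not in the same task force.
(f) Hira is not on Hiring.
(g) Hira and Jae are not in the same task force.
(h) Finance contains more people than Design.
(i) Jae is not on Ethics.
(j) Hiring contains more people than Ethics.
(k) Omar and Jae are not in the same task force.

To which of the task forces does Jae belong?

Jae: Hiring

From (f): Hira ∉ Hiring.
From (i): Jae ∉ Ethics.
Suppose Jae ∈ Design: no assignment then satisfies all the clues, so Jae ∉ Design.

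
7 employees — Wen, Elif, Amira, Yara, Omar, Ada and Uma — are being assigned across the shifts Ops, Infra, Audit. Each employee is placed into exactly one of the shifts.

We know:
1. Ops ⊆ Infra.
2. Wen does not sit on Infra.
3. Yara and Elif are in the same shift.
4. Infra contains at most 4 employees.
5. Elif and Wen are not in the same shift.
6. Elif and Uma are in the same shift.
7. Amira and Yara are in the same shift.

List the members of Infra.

Infra = {Amira, Elif, Uma, Yara}

From (2): Wen ∉ Infra.
(1) contrapositive: Wen ∉ Ops.
Only one shift left: Wen ∈ Audit.
(5): Elif ∉ Audit.
(6): Uma matches Elif: Uma ∉ Audit.
(3): Yara matches Elif: Yara ∉ Audit.
(7): Amira matches Yara: Amira ∉ Audit.
Suppose Elif ∉ Infra: no assignment then satisfies all the clues, so Elif ∈ Infra.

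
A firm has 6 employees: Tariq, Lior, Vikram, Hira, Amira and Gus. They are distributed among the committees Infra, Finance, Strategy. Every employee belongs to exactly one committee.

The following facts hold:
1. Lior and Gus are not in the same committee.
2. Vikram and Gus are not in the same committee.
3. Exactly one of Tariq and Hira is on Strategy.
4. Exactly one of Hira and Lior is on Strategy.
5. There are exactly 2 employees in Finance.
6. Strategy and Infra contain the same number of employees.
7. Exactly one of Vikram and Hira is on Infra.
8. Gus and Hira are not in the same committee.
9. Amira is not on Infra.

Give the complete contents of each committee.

Infra = {Lior, Vikram}; Finance = {Gus, Tariq}; Strategy = {Amira, Hira}

From (9): Amira ∉ Infra.
Suppose Tariq ∈ Infra: no assignment then satisfies all the clues, so Tariq ∉ Infra.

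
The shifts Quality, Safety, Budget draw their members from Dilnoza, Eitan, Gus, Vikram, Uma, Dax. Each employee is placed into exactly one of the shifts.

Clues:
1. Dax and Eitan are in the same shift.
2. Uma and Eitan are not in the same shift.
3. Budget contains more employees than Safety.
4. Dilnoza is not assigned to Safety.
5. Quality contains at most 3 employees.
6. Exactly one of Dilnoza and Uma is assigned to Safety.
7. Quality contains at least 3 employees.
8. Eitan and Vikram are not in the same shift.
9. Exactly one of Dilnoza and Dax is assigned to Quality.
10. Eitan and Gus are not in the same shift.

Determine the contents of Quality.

Quality = {Dilnoza, Gus, Vikram}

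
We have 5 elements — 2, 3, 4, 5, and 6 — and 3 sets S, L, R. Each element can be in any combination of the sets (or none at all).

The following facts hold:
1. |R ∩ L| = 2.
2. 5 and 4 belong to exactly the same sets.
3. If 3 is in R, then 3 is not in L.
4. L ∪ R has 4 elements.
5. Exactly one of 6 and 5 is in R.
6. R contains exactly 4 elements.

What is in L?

L = {4, 5}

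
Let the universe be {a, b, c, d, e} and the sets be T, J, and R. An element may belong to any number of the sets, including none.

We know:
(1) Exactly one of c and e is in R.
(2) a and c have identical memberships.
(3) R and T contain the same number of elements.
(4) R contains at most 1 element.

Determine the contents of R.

R = {e}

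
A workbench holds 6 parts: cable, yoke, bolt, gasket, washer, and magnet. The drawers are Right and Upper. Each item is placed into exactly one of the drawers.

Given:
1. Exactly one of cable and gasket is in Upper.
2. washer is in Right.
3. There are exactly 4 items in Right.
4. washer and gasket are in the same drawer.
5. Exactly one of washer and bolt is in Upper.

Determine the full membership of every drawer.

Right = {gasket, magnet, washer, yoke}; Upper = {bolt, cable}

From (2): washer ∈ Right.
(4): gasket matches washer: gasket ∈ Right.
(5) (exactly one): bolt ∈ Upper.
(1) (exactly one): cable ∈ Upper.
(3): only 4 candidates remain for Right, so all are in.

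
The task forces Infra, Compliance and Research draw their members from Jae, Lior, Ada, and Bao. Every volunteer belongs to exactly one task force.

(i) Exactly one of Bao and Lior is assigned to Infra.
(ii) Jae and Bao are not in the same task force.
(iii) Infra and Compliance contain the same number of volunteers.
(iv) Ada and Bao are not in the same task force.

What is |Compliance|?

1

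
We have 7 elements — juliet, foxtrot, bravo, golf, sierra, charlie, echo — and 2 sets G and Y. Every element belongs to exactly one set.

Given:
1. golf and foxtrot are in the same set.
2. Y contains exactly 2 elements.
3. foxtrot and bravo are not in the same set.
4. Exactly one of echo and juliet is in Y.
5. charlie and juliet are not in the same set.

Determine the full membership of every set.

G = {charlie, echo, foxtrot, golf, sierra}; Y = {bravo, juliet}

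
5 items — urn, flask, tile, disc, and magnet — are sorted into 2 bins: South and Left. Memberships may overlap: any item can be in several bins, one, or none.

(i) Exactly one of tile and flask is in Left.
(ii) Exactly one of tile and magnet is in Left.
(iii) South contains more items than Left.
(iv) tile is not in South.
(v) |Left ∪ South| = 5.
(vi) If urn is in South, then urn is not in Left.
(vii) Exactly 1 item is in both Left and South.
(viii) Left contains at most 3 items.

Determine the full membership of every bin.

South = {disc, flask, magnet, urn}; Left = {disc, tile}

From (iv): tile ∉ South.
Suppose urn ∉ South: no assignment then satisfies all the clues, so urn ∈ South.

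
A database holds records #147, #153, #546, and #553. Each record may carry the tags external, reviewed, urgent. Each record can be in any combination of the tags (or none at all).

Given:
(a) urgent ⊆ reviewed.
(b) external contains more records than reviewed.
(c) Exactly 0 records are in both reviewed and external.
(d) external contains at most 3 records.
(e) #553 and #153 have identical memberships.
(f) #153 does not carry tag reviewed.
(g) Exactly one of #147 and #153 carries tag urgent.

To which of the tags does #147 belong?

#147: reviewed, urgent

From (f): #153 ∉ reviewed.
(a) contrapositive: #153 ∉ urgent.
(e): #553 matches #153: #553 ∉ reviewed.
(e): #553 matches #153: #553 ∉ urgent.
(g) (exactly one): #147 ∈ urgent.
(a) with #147 ∈ urgent: #147 ∈ reviewed.
Suppose #147 ∈ external: no assignment then satisfies all the clues, so #147 ∉ external.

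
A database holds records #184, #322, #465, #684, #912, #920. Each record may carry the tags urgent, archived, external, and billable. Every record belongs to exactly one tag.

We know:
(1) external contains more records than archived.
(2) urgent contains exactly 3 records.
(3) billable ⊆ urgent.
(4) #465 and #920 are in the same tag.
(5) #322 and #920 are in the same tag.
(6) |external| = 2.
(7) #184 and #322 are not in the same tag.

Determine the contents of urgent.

urgent = {#322, #465, #920}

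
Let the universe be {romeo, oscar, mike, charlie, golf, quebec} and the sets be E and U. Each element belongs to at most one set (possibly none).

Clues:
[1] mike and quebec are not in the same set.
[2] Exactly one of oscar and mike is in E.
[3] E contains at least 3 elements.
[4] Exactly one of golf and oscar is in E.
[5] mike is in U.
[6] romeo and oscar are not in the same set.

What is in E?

E = {charlie, oscar, quebec}

From (5): mike ∈ U.
(1): quebec ∉ U.
(2) (exactly one): oscar ∈ E.
(4) (exactly one): golf ∉ E.
(6): romeo ∉ E.
(3): only 3 candidates remain for E, so all are in.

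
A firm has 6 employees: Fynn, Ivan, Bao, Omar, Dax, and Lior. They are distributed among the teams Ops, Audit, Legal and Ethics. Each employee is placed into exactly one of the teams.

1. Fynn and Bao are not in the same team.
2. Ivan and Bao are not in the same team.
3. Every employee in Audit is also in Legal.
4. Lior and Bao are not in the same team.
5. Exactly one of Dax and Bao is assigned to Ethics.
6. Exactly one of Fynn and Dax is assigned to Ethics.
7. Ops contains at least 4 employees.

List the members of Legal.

Legal = {Bao}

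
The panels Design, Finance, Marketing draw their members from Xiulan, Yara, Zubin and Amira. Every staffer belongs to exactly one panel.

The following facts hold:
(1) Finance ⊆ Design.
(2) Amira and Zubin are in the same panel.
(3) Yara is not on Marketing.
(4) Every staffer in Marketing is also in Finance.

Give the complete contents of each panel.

From (3): Yara ∉ Marketing.
Suppose Xiulan ∉ Design: no assignment then satisfies all the clues, so Xiulan ∈ Design.

Design = {Amira, Xiulan, Yara, Zubin}; Finance = {}; Marketing = {}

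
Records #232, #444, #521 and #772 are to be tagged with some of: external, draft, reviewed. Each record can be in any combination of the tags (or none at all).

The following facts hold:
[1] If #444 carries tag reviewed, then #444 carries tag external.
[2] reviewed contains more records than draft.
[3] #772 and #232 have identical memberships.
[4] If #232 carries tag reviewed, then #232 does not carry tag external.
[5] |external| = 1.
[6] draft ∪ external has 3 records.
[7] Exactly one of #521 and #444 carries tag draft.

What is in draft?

draft = {#232, #444, #772}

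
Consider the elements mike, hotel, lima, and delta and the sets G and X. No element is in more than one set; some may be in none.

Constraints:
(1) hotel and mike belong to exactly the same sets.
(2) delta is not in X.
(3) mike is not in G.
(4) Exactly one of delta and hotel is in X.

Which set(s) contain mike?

mike: X

From (2): delta ∉ X.
From (3): mike ∉ G.
(1): hotel matches mike: hotel ∉ G.
(4) (exactly one): hotel ∈ X.
(1): mike matches hotel: mike ∈ X.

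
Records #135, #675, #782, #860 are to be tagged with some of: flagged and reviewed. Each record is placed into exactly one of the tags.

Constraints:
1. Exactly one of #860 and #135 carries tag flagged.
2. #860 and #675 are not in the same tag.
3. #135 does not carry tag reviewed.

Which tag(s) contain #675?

From (3): #135 ∉ reviewed.
Only one tag left: #135 ∈ flagged.
(1) (exactly one): #860 ∉ flagged.
Only one tag left: #860 ∈ reviewed.
(2): #675 ∉ reviewed.
Only one tag left: #675 ∈ flagged.

#675: flagged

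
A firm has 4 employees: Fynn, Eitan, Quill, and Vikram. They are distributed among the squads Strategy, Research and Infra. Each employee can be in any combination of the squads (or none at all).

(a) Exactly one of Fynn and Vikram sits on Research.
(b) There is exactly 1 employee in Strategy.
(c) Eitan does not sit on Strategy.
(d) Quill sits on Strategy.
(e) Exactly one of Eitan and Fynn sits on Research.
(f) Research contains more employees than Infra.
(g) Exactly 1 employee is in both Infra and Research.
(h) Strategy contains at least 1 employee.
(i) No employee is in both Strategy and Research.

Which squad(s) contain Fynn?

Fynn: none

From (c): Eitan ∉ Strategy.
From (d): Quill ∈ Strategy.
(b): Strategy already has 1, so the rest are out.
(i) (disjoint): Quill ∉ Research.
Suppose Fynn ∈ Research: no assignment then satisfies all the clues, so Fynn ∉ Research.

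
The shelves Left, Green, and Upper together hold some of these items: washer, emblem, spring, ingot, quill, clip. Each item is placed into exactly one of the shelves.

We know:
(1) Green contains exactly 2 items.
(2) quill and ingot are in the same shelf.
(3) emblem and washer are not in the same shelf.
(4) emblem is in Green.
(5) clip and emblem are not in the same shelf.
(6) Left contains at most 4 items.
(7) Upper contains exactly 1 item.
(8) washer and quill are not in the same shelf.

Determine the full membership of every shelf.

Left = {clip, ingot, quill}; Green = {emblem, spring}; Upper = {washer}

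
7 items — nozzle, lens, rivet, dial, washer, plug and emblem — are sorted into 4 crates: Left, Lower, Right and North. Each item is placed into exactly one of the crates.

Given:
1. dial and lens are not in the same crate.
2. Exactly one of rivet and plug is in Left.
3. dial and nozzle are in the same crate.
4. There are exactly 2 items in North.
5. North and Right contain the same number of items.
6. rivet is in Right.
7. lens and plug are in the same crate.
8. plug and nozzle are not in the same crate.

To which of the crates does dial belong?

dial: North

From (6): rivet ∈ Right.
(2) (exactly one): plug ∈ Left.
(7): lens matches plug: lens ∈ Left.
(8): nozzle ∉ Left.
(1): dial ∉ Left.
Suppose dial ∈ Lower: no assignment then satisfies all the clues, so dial ∉ Lower.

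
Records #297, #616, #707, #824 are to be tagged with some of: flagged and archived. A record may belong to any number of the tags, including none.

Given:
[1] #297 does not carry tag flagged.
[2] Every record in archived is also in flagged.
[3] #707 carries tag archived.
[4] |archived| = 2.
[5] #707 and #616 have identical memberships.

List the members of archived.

From (1): #297 ∉ flagged.
From (3): #707 ∈ archived.
(2) contrapositive: #297 ∉ archived.
(2) with #707 ∈ archived: #707 ∈ flagged.
(5): #616 matches #707: #616 ∈ flagged.
(5): #616 matches #707: #616 ∈ archived.
(4): archived already has 2, so the rest are out.

archived = {#616, #707}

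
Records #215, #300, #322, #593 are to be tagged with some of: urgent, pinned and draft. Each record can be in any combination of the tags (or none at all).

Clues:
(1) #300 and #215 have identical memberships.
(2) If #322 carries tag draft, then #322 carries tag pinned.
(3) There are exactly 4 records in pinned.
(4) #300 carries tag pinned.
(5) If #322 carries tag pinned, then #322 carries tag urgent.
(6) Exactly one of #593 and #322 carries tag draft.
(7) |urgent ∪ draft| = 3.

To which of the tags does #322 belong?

#322: draft, pinned, urgent

From (4): #300 ∈ pinned.
(1): #215 matches #300: #215 ∈ pinned.
(3): only 4 candidates remain for pinned, so all are in.
(5): #322 ∈ urgent.
Suppose #322 ∉ draft: no assignment then satisfies all the clues, so #322 ∈ draft.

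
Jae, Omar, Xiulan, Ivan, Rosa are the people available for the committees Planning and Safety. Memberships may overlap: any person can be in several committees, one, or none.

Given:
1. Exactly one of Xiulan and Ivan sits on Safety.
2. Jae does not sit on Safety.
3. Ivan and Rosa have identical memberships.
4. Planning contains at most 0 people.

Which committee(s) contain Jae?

From (2): Jae ∉ Safety.
(4): Planning already has 0, so the rest are out.

Jae: none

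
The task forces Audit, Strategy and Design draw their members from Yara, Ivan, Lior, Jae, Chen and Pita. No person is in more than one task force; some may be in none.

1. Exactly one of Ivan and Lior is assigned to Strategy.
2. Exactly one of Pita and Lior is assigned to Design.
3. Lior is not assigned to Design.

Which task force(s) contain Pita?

From (3): Lior ∉ Design.
(2) (exactly one): Pita ∈ Design.

Pita: Design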